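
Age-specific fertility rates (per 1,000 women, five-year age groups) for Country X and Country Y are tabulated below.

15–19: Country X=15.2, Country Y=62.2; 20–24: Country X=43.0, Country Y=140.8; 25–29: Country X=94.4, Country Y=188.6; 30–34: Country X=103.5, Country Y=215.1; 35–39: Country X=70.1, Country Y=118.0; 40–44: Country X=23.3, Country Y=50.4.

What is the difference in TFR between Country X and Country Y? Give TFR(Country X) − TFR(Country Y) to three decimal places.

-2.128

Country X:
  Sum of ASFRs = 15.2 + 43.0 + 94.4 + 103.5 + 70.1 + 23.3 = 349.5
  TFR = 5 × 349.5 / 1000 = 1.7475
Country Y:
  Sum of ASFRs = 62.2 + 140.8 + 188.6 + 215.1 + 118.0 + 50.4 = 775.1
  TFR = 5 × 775.1 / 1000 = 3.8755
Difference = 1.7475 − 3.8755 = -2.128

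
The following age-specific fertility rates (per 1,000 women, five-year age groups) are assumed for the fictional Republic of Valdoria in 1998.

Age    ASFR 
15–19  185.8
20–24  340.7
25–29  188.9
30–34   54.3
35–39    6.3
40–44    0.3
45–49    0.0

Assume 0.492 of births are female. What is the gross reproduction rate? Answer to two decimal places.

Proportion female at birth = 0.492.
Sum of ASFRs = 185.8 + 340.7 + 188.9 + 54.3 + 6.3 + 0.3 + 0.0 = 776.3
TFR = 5 × 776.3 / 1000 = 3.8815
GRR = 0.492 × 3.8815 = 1.90970

1.91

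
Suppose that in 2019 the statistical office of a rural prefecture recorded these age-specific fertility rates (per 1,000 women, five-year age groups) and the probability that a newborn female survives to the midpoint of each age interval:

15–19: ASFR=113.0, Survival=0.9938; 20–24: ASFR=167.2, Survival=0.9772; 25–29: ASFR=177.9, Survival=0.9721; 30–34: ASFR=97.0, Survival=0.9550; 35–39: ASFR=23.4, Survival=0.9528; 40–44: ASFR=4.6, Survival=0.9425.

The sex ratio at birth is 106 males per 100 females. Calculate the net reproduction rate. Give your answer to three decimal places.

Proportion female at birth = 100 / (100 + 106) = 0.48544.
Survival-weighted fertility by age (5·fₓ·Sₓ):
  15–19: 5 × 113.0/1000 × 0.9938 = 0.56150
  20–24: 5 × 167.2/1000 × 0.9772 = 0.81694
  25–29: 5 × 177.9/1000 × 0.9721 = 0.86468
  30–34: 5 × 97.0/1000 × 0.9550 = 0.46318
  35–39: 5 × 23.4/1000 × 0.9528 = 0.11148
  40–44: 5 × 4.6/1000 × 0.9425 = 0.02168
Sum = 2.83946
NRR = 0.48544 × 2.83946 = 1.37839
NRR > 1, so each generation more than replaces itself.

1.378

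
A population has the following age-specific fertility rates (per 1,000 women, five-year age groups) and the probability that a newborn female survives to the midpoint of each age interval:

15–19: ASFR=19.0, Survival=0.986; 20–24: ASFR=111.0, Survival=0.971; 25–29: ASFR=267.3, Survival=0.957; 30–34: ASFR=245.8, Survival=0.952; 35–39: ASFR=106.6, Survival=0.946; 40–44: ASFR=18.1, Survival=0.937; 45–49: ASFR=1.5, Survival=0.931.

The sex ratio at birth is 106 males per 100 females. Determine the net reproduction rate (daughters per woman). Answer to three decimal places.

1.785

Proportion female at birth = 100 / (100 + 106) = 0.48544.
Per-age-group product (5 × ASFR × survival probability):
  15–19: 5 × 19.0/1000 × 0.986 = 0.09367
  20–24: 5 × 111.0/1000 × 0.971 = 0.53891
  25–29: 5 × 267.3/1000 × 0.957 = 1.27903
  30–34: 5 × 245.8/1000 × 0.952 = 1.17001
  35–39: 5 × 106.6/1000 × 0.946 = 0.50422
  40–44: 5 × 18.1/1000 × 0.937 = 0.08480
  45–49: 5 × 1.5/1000 × 0.931 = 0.00698
Sum = 3.67762
NRR = 0.48544 × 3.67762 = 1.78526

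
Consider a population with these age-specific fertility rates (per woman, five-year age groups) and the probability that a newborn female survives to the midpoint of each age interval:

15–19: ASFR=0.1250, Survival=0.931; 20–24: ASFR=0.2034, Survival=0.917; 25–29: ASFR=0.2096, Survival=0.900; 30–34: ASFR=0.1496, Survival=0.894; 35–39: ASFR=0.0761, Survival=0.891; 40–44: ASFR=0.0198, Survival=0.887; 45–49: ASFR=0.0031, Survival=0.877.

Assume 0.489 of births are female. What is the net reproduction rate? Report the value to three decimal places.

1.744

Proportion female at birth = 0.489.
Each age group contributes 5 × ASFR × survival:
  15–19: 5 × 0.1250 × 0.931 = 0.58188
  20–24: 5 × 0.2034 × 0.917 = 0.93259
  25–29: 5 × 0.2096 × 0.900 = 0.94320
  30–34: 5 × 0.1496 × 0.894 = 0.66871
  35–39: 5 × 0.0761 × 0.891 = 0.33903
  40–44: 5 × 0.0198 × 0.887 = 0.08781
  45–49: 5 × 0.0031 × 0.877 = 0.01359
Sum = 3.56681
NRR = 0.489 × 3.56681 = 1.74417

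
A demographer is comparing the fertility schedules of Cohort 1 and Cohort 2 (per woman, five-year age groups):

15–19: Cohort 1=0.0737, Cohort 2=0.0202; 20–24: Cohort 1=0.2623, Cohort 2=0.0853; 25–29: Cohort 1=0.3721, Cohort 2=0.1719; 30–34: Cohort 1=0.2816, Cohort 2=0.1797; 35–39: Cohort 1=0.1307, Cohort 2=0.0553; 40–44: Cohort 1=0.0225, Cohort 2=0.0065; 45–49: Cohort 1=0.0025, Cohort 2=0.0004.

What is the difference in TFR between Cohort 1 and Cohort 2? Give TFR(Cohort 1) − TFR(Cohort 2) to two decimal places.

Cohort 1:
  Sum of ASFRs = 0.0737 + 0.2623 + 0.3721 + 0.2816 + 0.1307 + 0.0225 + 0.0025 = 1.1454
  TFR = 5 × 1.1454 = 5.727
Cohort 2:
  Sum of ASFRs = 0.0202 + 0.0853 + 0.1719 + 0.1797 + 0.0553 + 0.0065 + 0.0004 = 0.5193
  TFR = 5 × 0.5193 = 2.5965
Difference = 5.727 − 2.5965 = 3.1305

3.13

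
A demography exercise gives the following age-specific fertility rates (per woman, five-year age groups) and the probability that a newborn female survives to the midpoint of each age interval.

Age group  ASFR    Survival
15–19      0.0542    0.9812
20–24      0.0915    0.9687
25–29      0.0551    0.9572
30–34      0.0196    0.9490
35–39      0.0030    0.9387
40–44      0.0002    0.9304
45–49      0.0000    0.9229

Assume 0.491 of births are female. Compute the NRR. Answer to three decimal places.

Proportion female at birth = 0.491.
Each age group contributes 5 × ASFR × survival:
  15–19: 5 × 0.0542 × 0.9812 = 0.26591
  20–24: 5 × 0.0915 × 0.9687 = 0.44318
  25–29: 5 × 0.0551 × 0.9572 = 0.26371
  30–34: 5 × 0.0196 × 0.9490 = 0.09300
  35–39: 5 × 0.0030 × 0.9387 = 0.01408
  40–44: 5 × 0.0002 × 0.9304 = 0.00093
  45–49: 5 × 0.0000 × 0.9229 = 0.00000
Sum = 1.08081
NRR = 0.491 × 1.08081 = 0.53068
An NRR under 1 implies long-run decline under these rates.

0.531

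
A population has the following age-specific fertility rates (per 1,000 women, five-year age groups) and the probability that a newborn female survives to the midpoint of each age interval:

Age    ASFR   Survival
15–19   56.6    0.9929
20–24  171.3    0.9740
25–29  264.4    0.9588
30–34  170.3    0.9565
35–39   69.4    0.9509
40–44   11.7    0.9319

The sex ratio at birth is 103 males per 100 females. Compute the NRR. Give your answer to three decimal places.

Proportion female at birth = 100 / (100 + 103) = 0.49261.
Per-age-group product (5 × ASFR × survival probability):
  15–19: 5 × 56.6/1000 × 0.9929 = 0.28099
  20–24: 5 × 171.3/1000 × 0.9740 = 0.83423
  25–29: 5 × 264.4/1000 × 0.9588 = 1.26753
  30–34: 5 × 170.3/1000 × 0.9565 = 0.81446
  35–39: 5 × 69.4/1000 × 0.9509 = 0.32996
  40–44: 5 × 11.7/1000 × 0.9319 = 0.05452
Sum = 3.58169
NRR = 0.49261 × 3.58169 = 1.76438
With NRR above 1 the population is above replacement fertility.

1.764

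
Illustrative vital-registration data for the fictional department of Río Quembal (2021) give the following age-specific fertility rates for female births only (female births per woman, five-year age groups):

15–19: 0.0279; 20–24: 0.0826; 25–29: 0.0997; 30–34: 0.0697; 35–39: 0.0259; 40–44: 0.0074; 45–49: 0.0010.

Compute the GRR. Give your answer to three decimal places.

Sum of female ASFRs = 0.0279 + 0.0826 + 0.0997 + 0.0697 + 0.0259 + 0.0074 + 0.0010 = 0.3142
GRR = 5 × 0.3142 = 1.571

1.571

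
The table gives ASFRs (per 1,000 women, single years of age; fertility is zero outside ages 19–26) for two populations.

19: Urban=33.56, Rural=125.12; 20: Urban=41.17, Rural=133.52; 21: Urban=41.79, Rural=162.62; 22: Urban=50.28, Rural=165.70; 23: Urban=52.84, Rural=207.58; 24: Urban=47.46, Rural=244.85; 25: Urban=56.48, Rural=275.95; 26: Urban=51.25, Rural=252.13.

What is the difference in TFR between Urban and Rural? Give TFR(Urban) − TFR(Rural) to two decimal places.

-1.19

Urban:
  Sum of ASFRs = 33.56 + 41.17 + 41.79 + 50.28 + 52.84 + 47.46 + 56.48 + 51.25 = 374.83
  TFR = 374.83 / 1000 = 0.37483
Rural:
  Sum of ASFRs = 125.12 + 133.52 + 162.62 + 165.70 + 207.58 + 244.85 + 275.95 + 252.13 = 1567.47
  TFR = 1567.47 / 1000 = 1.56747
Difference = 0.37483 − 1.56747 = -1.19264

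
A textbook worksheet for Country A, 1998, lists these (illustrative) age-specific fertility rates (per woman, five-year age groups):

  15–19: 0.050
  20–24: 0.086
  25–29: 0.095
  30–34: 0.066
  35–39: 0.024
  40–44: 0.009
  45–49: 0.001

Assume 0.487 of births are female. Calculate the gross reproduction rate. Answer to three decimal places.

0.806

Proportion female at birth = 0.487.
Sum of ASFRs = 0.050 + 0.086 + 0.095 + 0.066 + 0.024 + 0.009 + 0.001 = 0.331
TFR = 5 × 0.331 = 1.655
GRR = 0.487 × 1.655 = 0.80599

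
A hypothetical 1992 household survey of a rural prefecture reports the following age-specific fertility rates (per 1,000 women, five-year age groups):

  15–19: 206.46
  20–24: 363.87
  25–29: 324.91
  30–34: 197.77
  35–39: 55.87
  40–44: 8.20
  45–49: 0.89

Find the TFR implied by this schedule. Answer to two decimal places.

5.79

Sum of ASFRs = 206.46 + 363.87 + 324.91 + 197.77 + 55.87 + 8.20 + 0.89 = 1157.97
TFR = 5 × 1157.97 / 1000 = 5.78985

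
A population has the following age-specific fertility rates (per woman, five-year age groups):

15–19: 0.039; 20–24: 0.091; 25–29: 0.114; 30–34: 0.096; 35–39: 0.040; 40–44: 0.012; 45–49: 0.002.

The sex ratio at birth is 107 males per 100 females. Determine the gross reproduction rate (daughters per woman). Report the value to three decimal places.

Proportion female at birth = 100 / (100 + 107) = 0.48309.
Sum of ASFRs = 0.039 + 0.091 + 0.114 + 0.096 + 0.040 + 0.012 + 0.002 = 0.394
TFR = 5 × 0.394 = 1.97
GRR = 0.48309 × 1.97 = 0.95169

0.952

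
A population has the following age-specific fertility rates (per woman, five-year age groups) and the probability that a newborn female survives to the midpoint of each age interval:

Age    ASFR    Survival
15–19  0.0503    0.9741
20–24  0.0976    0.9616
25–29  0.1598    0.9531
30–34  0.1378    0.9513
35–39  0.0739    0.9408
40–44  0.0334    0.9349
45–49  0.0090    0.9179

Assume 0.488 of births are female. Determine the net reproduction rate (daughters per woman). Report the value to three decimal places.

Proportion female at birth = 0.488.
Per-age-group product (5 × ASFR × survival probability):
  15–19: 5 × 0.0503 × 0.9741 = 0.24499
  20–24: 5 × 0.0976 × 0.9616 = 0.46926
  25–29: 5 × 0.1598 × 0.9531 = 0.76153
  30–34: 5 × 0.1378 × 0.9513 = 0.65545
  35–39: 5 × 0.0739 × 0.9408 = 0.34763
  40–44: 5 × 0.0334 × 0.9349 = 0.15613
  45–49: 5 × 0.0090 × 0.9179 = 0.04131
Sum = 2.67630
NRR = 0.488 × 2.67630 = 1.30603
With NRR above 1 the population is above replacement fertility.

1.306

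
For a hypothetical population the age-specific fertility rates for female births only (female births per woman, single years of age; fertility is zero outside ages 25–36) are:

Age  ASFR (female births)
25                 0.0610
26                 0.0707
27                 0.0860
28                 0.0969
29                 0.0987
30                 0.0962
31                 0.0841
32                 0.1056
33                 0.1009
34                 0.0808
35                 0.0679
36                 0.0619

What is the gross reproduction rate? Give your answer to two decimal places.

Sum of female ASFRs = 0.0610 + 0.0707 + 0.0860 + 0.0969 + 0.0987 + 0.0962 + 0.0841 + 0.1056 + 0.1009 + 0.0808 + 0.0679 + 0.0619 = 1.0107
GRR = 1.0107

1.01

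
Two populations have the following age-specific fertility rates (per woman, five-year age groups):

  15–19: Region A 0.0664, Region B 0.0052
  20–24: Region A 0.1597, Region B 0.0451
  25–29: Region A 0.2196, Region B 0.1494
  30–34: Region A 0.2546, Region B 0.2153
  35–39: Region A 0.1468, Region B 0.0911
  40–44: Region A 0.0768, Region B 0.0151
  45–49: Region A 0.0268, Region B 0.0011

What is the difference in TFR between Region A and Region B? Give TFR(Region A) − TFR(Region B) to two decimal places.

2.14

Region A:
  Sum of ASFRs = 0.0664 + 0.1597 + 0.2196 + 0.2546 + 0.1468 + 0.0768 + 0.0268 = 0.9507
  TFR = 5 × 0.9507 = 4.7535
Region B:
  Sum of ASFRs = 0.0052 + 0.0451 + 0.1494 + 0.2153 + 0.0911 + 0.0151 + 0.0011 = 0.5223
  TFR = 5 × 0.5223 = 2.6115
Difference = 4.7535 − 2.6115 = 2.142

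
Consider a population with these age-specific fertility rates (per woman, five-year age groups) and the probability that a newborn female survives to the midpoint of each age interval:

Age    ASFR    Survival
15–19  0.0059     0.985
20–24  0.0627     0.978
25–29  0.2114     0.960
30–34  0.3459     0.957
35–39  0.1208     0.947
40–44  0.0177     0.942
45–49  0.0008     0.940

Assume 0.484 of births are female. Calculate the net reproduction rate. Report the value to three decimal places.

Proportion female at birth = 0.484.
Weighting each age-specific rate by interval width and survival:
  15–19: 5 × 0.0059 × 0.985 = 0.02906
  20–24: 5 × 0.0627 × 0.978 = 0.30660
  25–29: 5 × 0.2114 × 0.960 = 1.01472
  30–34: 5 × 0.3459 × 0.957 = 1.65513
  35–39: 5 × 0.1208 × 0.947 = 0.57199
  40–44: 5 × 0.0177 × 0.942 = 0.08337
  45–49: 5 × 0.0008 × 0.940 = 0.00376
Sum = 3.66463
NRR = 0.484 × 3.66463 = 1.77368

1.774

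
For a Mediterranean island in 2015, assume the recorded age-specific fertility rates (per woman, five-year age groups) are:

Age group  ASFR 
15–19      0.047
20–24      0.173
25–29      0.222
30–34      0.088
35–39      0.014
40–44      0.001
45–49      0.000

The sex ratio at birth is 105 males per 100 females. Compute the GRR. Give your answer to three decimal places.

Proportion female at birth = 100 / (100 + 105) = 0.48780.
Sum of ASFRs = 0.047 + 0.173 + 0.222 + 0.088 + 0.014 + 0.001 + 0.000 = 0.545
TFR = 5 × 0.545 = 2.725
GRR = 0.48780 × 2.725 = 1.32926

1.329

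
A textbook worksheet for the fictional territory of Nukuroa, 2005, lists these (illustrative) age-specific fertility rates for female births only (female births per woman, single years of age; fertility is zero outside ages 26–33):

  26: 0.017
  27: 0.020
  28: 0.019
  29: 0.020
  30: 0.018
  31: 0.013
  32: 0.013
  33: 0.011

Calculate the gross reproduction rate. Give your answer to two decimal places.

0.13

Sum of female ASFRs = 0.017 + 0.020 + 0.019 + 0.020 + 0.018 + 0.013 + 0.013 + 0.011 = 0.131
GRR = 0.131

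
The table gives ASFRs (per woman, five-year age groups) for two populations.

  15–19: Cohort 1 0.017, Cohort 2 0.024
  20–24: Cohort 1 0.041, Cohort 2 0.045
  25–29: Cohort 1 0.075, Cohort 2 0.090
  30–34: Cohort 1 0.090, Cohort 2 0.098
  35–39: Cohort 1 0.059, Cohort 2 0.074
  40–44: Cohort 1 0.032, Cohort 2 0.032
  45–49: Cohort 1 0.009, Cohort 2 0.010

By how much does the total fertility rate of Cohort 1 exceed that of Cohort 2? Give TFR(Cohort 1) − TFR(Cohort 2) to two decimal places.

-0.25

Cohort 1:
  Sum of ASFRs = 0.017 + 0.041 + 0.075 + 0.090 + 0.059 + 0.032 + 0.009 = 0.323
  TFR = 5 × 0.323 = 1.615
Cohort 2:
  Sum of ASFRs = 0.024 + 0.045 + 0.090 + 0.098 + 0.074 + 0.032 + 0.010 = 0.373
  TFR = 5 × 0.373 = 1.865
Difference = 1.615 − 1.865 = -0.25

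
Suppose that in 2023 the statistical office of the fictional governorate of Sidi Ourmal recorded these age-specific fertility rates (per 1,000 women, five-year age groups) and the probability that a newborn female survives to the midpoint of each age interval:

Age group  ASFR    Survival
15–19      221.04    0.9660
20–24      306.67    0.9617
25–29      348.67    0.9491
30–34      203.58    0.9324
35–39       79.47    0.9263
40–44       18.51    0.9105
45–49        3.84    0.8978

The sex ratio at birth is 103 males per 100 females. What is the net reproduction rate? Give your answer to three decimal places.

Proportion female at birth = 100 / (100 + 103) = 0.49261.
Per-age-group product (5 × ASFR × survival probability):
  15–19: 5 × 221.04/1000 × 0.9660 = 1.06762
  20–24: 5 × 306.67/1000 × 0.9617 = 1.47462
  25–29: 5 × 348.67/1000 × 0.9491 = 1.65461
  30–34: 5 × 203.58/1000 × 0.9324 = 0.94909
  35–39: 5 × 79.47/1000 × 0.9263 = 0.36807
  40–44: 5 × 18.51/1000 × 0.9105 = 0.08427
  45–49: 5 × 3.84/1000 × 0.8978 = 0.01724
Sum = 5.61552
NRR = 0.49261 × 5.61552 = 2.76626

2.766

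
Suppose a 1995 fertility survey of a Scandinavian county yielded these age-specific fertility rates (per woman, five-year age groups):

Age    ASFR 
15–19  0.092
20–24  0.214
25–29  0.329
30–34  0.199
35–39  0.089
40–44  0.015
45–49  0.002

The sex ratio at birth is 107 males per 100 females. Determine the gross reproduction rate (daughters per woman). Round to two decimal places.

2.27

Proportion female at birth = 100 / (100 + 107) = 0.48309.
Sum of ASFRs = 0.092 + 0.214 + 0.329 + 0.199 + 0.089 + 0.015 + 0.002 = 0.940
TFR = 5 × 0.940 = 4.7
GRR = 0.48309 × 4.7 = 2.27052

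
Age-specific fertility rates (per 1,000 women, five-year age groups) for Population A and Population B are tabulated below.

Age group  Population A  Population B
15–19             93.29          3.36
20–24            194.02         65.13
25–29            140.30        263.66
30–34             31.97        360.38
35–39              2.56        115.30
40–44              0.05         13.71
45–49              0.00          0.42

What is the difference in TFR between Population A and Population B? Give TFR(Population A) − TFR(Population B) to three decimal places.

Population A:
  Sum of ASFRs = 93.29 + 194.02 + 140.30 + 31.97 + 2.56 + 0.05 + 0.00 = 462.19
  TFR = 5 × 462.19 / 1000 = 2.31095
Population B:
  Sum of ASFRs = 3.36 + 65.13 + 263.66 + 360.38 + 115.30 + 13.71 + 0.42 = 821.96
  TFR = 5 × 821.96 / 1000 = 4.1098
Difference = 2.31095 − 4.1098 = -1.79885

-1.799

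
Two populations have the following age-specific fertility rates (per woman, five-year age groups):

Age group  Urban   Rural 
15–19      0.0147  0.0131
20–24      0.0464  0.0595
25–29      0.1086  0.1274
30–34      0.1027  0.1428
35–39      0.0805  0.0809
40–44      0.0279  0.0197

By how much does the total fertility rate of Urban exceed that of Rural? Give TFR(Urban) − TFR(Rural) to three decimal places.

Urban:
  Sum of ASFRs = 0.0147 + 0.0464 + 0.1086 + 0.1027 + 0.0805 + 0.0279 = 0.3808
  TFR = 5 × 0.3808 = 1.904
Rural:
  Sum of ASFRs = 0.0131 + 0.0595 + 0.1274 + 0.1428 + 0.0809 + 0.0197 = 0.4434
  TFR = 5 × 0.4434 = 2.217
Difference = 1.904 − 2.217 = -0.313

-0.313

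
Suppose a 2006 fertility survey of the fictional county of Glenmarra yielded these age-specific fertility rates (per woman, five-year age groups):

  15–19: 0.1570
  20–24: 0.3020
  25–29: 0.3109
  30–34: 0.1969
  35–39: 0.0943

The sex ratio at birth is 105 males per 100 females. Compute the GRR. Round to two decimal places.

2.59

Proportion female at birth = 100 / (100 + 105) = 0.48780.
Sum of ASFRs = 0.1570 + 0.3020 + 0.3109 + 0.1969 + 0.0943 = 1.0611
TFR = 5 × 1.0611 = 5.3055
GRR = 0.48780 × 5.3055 = 2.58802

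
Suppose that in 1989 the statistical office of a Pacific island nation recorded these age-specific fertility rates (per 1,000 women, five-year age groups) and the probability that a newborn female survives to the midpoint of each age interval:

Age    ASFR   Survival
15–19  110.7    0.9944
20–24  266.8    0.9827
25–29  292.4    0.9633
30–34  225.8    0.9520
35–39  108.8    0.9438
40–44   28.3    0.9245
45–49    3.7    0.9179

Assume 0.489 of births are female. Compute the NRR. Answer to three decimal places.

Proportion female at birth = 0.489.
Survival-weighted fertility by age (5·fₓ·Sₓ):
  15–19: 5 × 110.7/1000 × 0.9944 = 0.55040
  20–24: 5 × 266.8/1000 × 0.9827 = 1.31092
  25–29: 5 × 292.4/1000 × 0.9633 = 1.40834
  30–34: 5 × 225.8/1000 × 0.9520 = 1.07481
  35–39: 5 × 108.8/1000 × 0.9438 = 0.51343
  40–44: 5 × 28.3/1000 × 0.9245 = 0.13082
  45–49: 5 × 3.7/1000 × 0.9179 = 0.01698
Sum = 5.00570
NRR = 0.489 × 5.00570 = 2.44779
With NRR above 1 the population is above replacement fertility.

2.448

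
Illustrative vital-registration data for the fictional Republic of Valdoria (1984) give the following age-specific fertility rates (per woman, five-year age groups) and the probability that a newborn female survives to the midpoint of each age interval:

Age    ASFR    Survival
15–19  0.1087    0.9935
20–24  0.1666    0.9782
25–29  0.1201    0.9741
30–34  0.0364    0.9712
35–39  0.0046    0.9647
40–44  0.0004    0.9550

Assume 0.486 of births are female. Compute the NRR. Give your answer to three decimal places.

1.040

Proportion female at birth = 0.486.
Survival-weighted fertility by age (5·fₓ·Sₓ):
  15–19: 5 × 0.1087 × 0.9935 = 0.53997
  20–24: 5 × 0.1666 × 0.9782 = 0.81484
  25–29: 5 × 0.1201 × 0.9741 = 0.58495
  30–34: 5 × 0.0364 × 0.9712 = 0.17676
  35–39: 5 × 0.0046 × 0.9647 = 0.02219
  40–44: 5 × 0.0004 × 0.9550 = 0.00191
Sum = 2.14062
NRR = 0.486 × 2.14062 = 1.04034
An NRR exceeding 1 indicates intrinsic growth under these rates.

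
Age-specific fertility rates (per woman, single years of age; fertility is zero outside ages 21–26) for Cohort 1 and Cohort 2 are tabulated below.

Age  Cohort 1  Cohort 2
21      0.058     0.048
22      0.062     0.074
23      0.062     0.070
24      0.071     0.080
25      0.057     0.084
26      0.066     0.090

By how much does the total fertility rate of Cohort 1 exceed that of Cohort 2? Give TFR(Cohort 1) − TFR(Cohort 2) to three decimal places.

-0.070

Cohort 1:
  Sum of ASFRs = 0.058 + 0.062 + 0.062 + 0.071 + 0.057 + 0.066 = 0.376
  TFR = 0.376
Cohort 2:
  Sum of ASFRs = 0.048 + 0.074 + 0.070 + 0.080 + 0.084 + 0.090 = 0.446
  TFR = 0.446
Difference = 0.376 − 0.446 = -0.07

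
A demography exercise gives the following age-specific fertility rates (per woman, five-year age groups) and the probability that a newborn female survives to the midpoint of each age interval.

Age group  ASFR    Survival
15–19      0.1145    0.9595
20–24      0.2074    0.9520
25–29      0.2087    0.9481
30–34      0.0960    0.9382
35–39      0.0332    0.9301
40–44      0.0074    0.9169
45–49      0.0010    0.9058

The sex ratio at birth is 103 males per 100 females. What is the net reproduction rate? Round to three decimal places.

Proportion female at birth = 100 / (100 + 103) = 0.49261.
Weighting each age-specific rate by interval width and survival:
  15–19: 5 × 0.1145 × 0.9595 = 0.54931
  20–24: 5 × 0.2074 × 0.9520 = 0.98722
  25–29: 5 × 0.2087 × 0.9481 = 0.98934
  30–34: 5 × 0.0960 × 0.9382 = 0.45034
  35–39: 5 × 0.0332 × 0.9301 = 0.15440
  40–44: 5 × 0.0074 × 0.9169 = 0.03393
  45–49: 5 × 0.0010 × 0.9058 = 0.00453
Sum = 3.16907
NRR = 0.49261 × 3.16907 = 1.56112
An NRR exceeding 1 indicates intrinsic growth under these rates.

1.561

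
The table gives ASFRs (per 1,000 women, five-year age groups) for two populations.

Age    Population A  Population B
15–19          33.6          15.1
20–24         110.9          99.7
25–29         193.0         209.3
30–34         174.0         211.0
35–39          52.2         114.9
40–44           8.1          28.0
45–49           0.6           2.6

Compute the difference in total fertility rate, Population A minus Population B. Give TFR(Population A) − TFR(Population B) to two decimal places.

-0.54

Population A:
  Sum of ASFRs = 33.6 + 110.9 + 193.0 + 174.0 + 52.2 + 8.1 + 0.6 = 572.4
  TFR = 5 × 572.4 / 1000 = 2.862
Population B:
  Sum of ASFRs = 15.1 + 99.7 + 209.3 + 211.0 + 114.9 + 28.0 + 2.6 = 680.6
  TFR = 5 × 680.6 / 1000 = 3.403
Difference = 2.862 − 3.403 = -0.541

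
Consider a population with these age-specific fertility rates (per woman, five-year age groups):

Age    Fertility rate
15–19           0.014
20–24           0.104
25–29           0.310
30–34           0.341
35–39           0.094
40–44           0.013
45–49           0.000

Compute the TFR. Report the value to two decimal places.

4.38

Sum of ASFRs = 0.014 + 0.104 + 0.310 + 0.341 + 0.094 + 0.013 + 0.000 = 0.876
TFR = 5 × 0.876 = 4.38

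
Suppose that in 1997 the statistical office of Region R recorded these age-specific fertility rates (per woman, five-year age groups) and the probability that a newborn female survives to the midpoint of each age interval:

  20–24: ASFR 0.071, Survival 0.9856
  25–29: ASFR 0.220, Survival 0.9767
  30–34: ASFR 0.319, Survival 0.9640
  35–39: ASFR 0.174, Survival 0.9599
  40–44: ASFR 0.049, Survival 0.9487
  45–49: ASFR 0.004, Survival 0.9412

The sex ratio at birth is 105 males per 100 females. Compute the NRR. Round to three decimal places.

1.975

Proportion female at birth = 100 / (100 + 105) = 0.48780.
Per-age-group product (5 × ASFR × survival probability):
  20–24: 5 × 0.071 × 0.9856 = 0.34989
  25–29: 5 × 0.220 × 0.9767 = 1.07437
  30–34: 5 × 0.319 × 0.9640 = 1.53758
  35–39: 5 × 0.174 × 0.9599 = 0.83511
  40–44: 5 × 0.049 × 0.9487 = 0.23243
  45–49: 5 × 0.004 × 0.9412 = 0.01882
Sum = 4.04820
NRR = 0.48780 × 4.04820 = 1.97471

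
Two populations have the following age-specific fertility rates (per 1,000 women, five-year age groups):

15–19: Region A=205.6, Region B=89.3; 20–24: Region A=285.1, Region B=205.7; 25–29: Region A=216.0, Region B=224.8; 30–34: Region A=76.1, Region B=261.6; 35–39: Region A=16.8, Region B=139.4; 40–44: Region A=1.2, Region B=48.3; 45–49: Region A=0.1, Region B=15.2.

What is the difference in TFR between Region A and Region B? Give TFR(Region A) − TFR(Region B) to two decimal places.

Region A:
  Sum of ASFRs = 205.6 + 285.1 + 216.0 + 76.1 + 16.8 + 1.2 + 0.1 = 800.9
  TFR = 5 × 800.9 / 1000 = 4.0045
Region B:
  Sum of ASFRs = 89.3 + 205.7 + 224.8 + 261.6 + 139.4 + 48.3 + 15.2 = 984.3
  TFR = 5 × 984.3 / 1000 = 4.9215
Difference = 4.0045 − 4.9215 = -0.917

-0.92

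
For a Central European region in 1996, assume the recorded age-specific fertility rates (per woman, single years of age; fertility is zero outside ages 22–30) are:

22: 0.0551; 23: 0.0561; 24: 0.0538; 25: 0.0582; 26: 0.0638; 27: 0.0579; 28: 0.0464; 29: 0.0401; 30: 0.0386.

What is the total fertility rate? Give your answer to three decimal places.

Sum of ASFRs = 0.0551 + 0.0561 + 0.0538 + 0.0582 + 0.0638 + 0.0579 + 0.0464 + 0.0401 + 0.0386 = 0.4700
TFR = 0.47

0.470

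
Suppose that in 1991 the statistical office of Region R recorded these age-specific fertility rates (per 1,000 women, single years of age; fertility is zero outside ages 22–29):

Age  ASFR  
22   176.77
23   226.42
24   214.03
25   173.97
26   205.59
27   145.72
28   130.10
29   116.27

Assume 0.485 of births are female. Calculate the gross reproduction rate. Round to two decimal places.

0.67

Proportion female at birth = 0.485.
Sum of ASFRs = 176.77 + 226.42 + 214.03 + 173.97 + 205.59 + 145.72 + 130.10 + 116.27 = 1388.87
TFR = 1388.87 / 1000 = 1.38887
GRR = 0.485 × 1.38887 = 0.67360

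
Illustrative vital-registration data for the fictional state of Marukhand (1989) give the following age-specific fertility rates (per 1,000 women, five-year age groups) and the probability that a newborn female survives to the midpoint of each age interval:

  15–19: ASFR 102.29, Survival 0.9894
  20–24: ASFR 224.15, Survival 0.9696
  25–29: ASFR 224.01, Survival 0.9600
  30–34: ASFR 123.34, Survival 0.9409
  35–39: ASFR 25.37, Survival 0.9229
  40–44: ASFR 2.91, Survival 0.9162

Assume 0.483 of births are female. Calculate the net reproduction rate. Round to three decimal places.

1.632

Proportion female at birth = 0.483.
Weighting each age-specific rate by interval width and survival:
  15–19: 5 × 102.29/1000 × 0.9894 = 0.50603
  20–24: 5 × 224.15/1000 × 0.9696 = 1.08668
  25–29: 5 × 224.01/1000 × 0.9600 = 1.07525
  30–34: 5 × 123.34/1000 × 0.9409 = 0.58025
  35–39: 5 × 25.37/1000 × 0.9229 = 0.11707
  40–44: 5 × 2.91/1000 × 0.9162 = 0.01333
Sum = 3.37861
NRR = 0.483 × 3.37861 = 1.63187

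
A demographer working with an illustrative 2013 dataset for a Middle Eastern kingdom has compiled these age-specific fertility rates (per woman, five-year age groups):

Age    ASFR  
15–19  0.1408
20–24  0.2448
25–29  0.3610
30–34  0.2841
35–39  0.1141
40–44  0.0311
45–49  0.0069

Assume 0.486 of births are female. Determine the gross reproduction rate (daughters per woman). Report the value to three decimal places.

Proportion female at birth = 0.486.
Sum of ASFRs = 0.1408 + 0.2448 + 0.3610 + 0.2841 + 0.1141 + 0.0311 + 0.0069 = 1.1828
TFR = 5 × 1.1828 = 5.914
GRR = 0.486 × 5.914 = 2.87420

2.874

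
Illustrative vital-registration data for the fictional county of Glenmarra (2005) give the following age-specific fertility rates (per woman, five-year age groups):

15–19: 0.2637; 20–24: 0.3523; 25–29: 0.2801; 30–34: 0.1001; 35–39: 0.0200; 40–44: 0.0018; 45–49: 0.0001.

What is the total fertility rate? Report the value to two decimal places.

5.09

Sum of ASFRs = 0.2637 + 0.3523 + 0.2801 + 0.1001 + 0.0200 + 0.0018 + 0.0001 = 1.0181
TFR = 5 × 1.0181 = 5.0905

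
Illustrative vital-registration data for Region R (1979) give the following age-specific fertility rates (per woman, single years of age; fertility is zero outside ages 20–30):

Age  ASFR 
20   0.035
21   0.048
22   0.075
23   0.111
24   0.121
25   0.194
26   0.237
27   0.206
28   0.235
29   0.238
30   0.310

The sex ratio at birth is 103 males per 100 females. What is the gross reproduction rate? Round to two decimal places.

Proportion female at birth = 100 / (100 + 103) = 0.49261.
Sum of ASFRs = 0.035 + 0.048 + 0.075 + 0.111 + 0.121 + 0.194 + 0.237 + 0.206 + 0.235 + 0.238 + 0.310 = 1.810
TFR = 1.81
GRR = 0.49261 × 1.81 = 0.89162

0.89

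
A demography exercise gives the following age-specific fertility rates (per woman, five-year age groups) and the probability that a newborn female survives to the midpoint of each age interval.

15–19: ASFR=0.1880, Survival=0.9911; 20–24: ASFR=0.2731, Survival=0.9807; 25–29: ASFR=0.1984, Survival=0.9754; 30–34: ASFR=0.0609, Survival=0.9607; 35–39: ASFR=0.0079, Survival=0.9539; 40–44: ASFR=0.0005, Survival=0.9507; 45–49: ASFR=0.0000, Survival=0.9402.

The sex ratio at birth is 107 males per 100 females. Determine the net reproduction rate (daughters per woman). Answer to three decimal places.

1.725

Proportion female at birth = 100 / (100 + 107) = 0.48309.
Weighting each age-specific rate by interval width and survival:
  15–19: 5 × 0.1880 × 0.9911 = 0.93163
  20–24: 5 × 0.2731 × 0.9807 = 1.33915
  25–29: 5 × 0.1984 × 0.9754 = 0.96760
  30–34: 5 × 0.0609 × 0.9607 = 0.29253
  35–39: 5 × 0.0079 × 0.9539 = 0.03768
  40–44: 5 × 0.0005 × 0.9507 = 0.00238
  45–49: 5 × 0.0000 × 0.9402 = 0.00000
Sum = 3.57097
NRR = 0.48309 × 3.57097 = 1.72510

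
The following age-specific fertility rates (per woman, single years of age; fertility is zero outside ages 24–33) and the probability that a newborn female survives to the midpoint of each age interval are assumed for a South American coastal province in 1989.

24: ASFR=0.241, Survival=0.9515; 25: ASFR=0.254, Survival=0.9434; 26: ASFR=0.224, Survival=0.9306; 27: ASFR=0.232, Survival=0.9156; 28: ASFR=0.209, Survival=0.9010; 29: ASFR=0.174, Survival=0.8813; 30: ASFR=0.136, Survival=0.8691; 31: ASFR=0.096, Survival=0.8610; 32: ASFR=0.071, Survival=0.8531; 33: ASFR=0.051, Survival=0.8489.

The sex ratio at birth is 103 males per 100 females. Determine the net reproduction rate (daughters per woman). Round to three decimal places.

Proportion female at birth = 100 / (100 + 103) = 0.49261.
Survival-weighted fertility by age (1·fₓ·Sₓ):
  24: 1 × 0.241 × 0.9515 = 0.22931
  25: 1 × 0.254 × 0.9434 = 0.23962
  26: 1 × 0.224 × 0.9306 = 0.20845
  27: 1 × 0.232 × 0.9156 = 0.21242
  28: 1 × 0.209 × 0.9010 = 0.18831
  29: 1 × 0.174 × 0.8813 = 0.15335
  30: 1 × 0.136 × 0.8691 = 0.11820
  31: 1 × 0.096 × 0.8610 = 0.08266
  32: 1 × 0.071 × 0.8531 = 0.06057
  33: 1 × 0.051 × 0.8489 = 0.04329
Sum = 1.53618
NRR = 0.49261 × 1.53618 = 0.75674

0.757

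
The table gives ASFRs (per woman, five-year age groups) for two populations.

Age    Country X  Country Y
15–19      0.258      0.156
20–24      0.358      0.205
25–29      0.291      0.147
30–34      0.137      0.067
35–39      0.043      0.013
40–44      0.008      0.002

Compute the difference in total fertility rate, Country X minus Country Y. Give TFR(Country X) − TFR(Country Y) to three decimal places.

2.525

Country X:
  Sum of ASFRs = 0.258 + 0.358 + 0.291 + 0.137 + 0.043 + 0.008 = 1.095
  TFR = 5 × 1.095 = 5.475
Country Y:
  Sum of ASFRs = 0.156 + 0.205 + 0.147 + 0.067 + 0.013 + 0.002 = 0.590
  TFR = 5 × 0.590 = 2.95
Difference = 5.475 − 2.95 = 2.525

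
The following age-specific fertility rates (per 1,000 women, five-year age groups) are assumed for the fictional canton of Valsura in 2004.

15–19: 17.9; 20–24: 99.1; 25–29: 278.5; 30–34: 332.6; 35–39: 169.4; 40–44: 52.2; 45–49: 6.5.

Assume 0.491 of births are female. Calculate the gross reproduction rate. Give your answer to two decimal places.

Proportion female at birth = 0.491.
Sum of ASFRs = 17.9 + 99.1 + 278.5 + 332.6 + 169.4 + 52.2 + 6.5 = 956.2
TFR = 5 × 956.2 / 1000 = 4.781
GRR = 0.491 × 4.781 = 2.34747

2.35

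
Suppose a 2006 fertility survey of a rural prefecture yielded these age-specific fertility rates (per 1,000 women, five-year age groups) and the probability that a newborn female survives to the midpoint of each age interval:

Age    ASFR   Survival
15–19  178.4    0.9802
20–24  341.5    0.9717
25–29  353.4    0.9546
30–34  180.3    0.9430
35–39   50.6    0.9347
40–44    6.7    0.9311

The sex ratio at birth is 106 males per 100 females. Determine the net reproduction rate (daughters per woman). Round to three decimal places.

2.591

Proportion female at birth = 100 / (100 + 106) = 0.48544.
Each age group contributes 5 × ASFR × survival:
  15–19: 5 × 178.4/1000 × 0.9802 = 0.87434
  20–24: 5 × 341.5/1000 × 0.9717 = 1.65918
  25–29: 5 × 353.4/1000 × 0.9546 = 1.68678
  30–34: 5 × 180.3/1000 × 0.9430 = 0.85011
  35–39: 5 × 50.6/1000 × 0.9347 = 0.23648
  40–44: 5 × 6.7/1000 × 0.9311 = 0.03119
Sum = 5.33808
NRR = 0.48544 × 5.33808 = 2.59132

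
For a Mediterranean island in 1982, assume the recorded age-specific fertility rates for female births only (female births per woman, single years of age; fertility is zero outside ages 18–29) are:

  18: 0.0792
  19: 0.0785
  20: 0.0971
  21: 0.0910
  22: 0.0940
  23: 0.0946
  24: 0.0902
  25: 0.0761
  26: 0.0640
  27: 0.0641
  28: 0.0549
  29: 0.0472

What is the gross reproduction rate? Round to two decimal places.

Sum of female ASFRs = 0.0792 + 0.0785 + 0.0971 + 0.0910 + 0.0940 + 0.0946 + 0.0902 + 0.0761 + 0.0640 + 0.0641 + 0.0549 + 0.0472 = 0.9309
GRR = 0.9309

0.93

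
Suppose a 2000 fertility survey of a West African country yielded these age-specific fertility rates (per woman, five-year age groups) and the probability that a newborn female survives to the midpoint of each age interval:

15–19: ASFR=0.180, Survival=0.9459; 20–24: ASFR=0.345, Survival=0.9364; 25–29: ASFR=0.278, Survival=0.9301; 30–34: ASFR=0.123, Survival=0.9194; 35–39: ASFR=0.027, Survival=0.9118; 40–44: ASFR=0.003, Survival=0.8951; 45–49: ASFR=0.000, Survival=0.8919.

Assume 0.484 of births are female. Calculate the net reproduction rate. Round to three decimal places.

2.159

Proportion female at birth = 0.484.
Survival-weighted fertility by age (5·fₓ·Sₓ):
  15–19: 5 × 0.180 × 0.9459 = 0.85131
  20–24: 5 × 0.345 × 0.9364 = 1.61529
  25–29: 5 × 0.278 × 0.9301 = 1.29284
  30–34: 5 × 0.123 × 0.9194 = 0.56543
  35–39: 5 × 0.027 × 0.9118 = 0.12309
  40–44: 5 × 0.003 × 0.8951 = 0.01343
  45–49: 5 × 0.000 × 0.8919 = 0.00000
Sum = 4.46139
NRR = 0.484 × 4.46139 = 2.15931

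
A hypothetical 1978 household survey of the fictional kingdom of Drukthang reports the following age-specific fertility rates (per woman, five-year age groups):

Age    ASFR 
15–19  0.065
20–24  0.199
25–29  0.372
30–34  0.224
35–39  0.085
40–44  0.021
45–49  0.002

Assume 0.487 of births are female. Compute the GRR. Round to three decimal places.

2.357

Proportion female at birth = 0.487.
Sum of ASFRs = 0.065 + 0.199 + 0.372 + 0.224 + 0.085 + 0.021 + 0.002 = 0.968
TFR = 5 × 0.968 = 4.84
GRR = 0.487 × 4.84 = 2.35708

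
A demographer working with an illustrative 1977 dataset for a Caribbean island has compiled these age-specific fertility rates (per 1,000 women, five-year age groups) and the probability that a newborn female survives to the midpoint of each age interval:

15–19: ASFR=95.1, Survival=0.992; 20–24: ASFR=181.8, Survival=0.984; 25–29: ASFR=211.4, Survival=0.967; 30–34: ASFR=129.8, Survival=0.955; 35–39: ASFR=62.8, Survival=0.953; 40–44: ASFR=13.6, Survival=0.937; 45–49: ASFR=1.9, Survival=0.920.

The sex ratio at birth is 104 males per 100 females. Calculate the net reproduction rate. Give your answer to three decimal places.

1.657

Proportion female at birth = 100 / (100 + 104) = 0.49020.
Weighting each age-specific rate by interval width and survival:
  15–19: 5 × 95.1/1000 × 0.992 = 0.47170
  20–24: 5 × 181.8/1000 × 0.984 = 0.89446
  25–29: 5 × 211.4/1000 × 0.967 = 1.02212
  30–34: 5 × 129.8/1000 × 0.955 = 0.61980
  35–39: 5 × 62.8/1000 × 0.953 = 0.29924
  40–44: 5 × 13.6/1000 × 0.937 = 0.06372
  45–49: 5 × 1.9/1000 × 0.920 = 0.00874
Sum = 3.37978
NRR = 0.49020 × 3.37978 = 1.65677
NRR > 1, so each generation more than replaces itself.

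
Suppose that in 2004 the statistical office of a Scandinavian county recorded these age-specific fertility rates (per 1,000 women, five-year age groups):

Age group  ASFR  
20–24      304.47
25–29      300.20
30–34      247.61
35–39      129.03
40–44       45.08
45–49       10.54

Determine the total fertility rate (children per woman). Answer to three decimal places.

Sum of ASFRs = 304.47 + 300.20 + 247.61 + 129.03 + 45.08 + 10.54 = 1036.93
TFR = 5 × 1036.93 / 1000 = 5.18465

5.185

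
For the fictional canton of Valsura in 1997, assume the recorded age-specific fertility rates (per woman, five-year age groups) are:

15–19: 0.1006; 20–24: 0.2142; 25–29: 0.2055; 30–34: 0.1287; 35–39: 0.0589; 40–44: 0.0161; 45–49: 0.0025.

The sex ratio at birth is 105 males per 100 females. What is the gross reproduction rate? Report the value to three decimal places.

Proportion female at birth = 100 / (100 + 105) = 0.48780.
Sum of ASFRs = 0.1006 + 0.2142 + 0.2055 + 0.1287 + 0.0589 + 0.0161 + 0.0025 = 0.7265
TFR = 5 × 0.7265 = 3.6325
GRR = 0.48780 × 3.6325 = 1.77193

1.772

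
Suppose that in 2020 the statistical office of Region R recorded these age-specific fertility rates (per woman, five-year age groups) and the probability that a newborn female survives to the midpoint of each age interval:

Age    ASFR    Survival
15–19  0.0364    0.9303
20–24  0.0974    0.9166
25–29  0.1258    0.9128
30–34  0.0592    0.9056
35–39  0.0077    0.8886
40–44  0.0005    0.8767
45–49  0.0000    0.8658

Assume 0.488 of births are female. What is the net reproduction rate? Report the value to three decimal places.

Proportion female at birth = 0.488.
Each age group contributes 5 × ASFR × survival:
  15–19: 5 × 0.0364 × 0.9303 = 0.16931
  20–24: 5 × 0.0974 × 0.9166 = 0.44638
  25–29: 5 × 0.1258 × 0.9128 = 0.57415
  30–34: 5 × 0.0592 × 0.9056 = 0.26806
  35–39: 5 × 0.0077 × 0.8886 = 0.03421
  40–44: 5 × 0.0005 × 0.8767 = 0.00219
  45–49: 5 × 0.0000 × 0.8658 = 0.00000
Sum = 1.49430
NRR = 0.488 × 1.49430 = 0.72922
An NRR under 1 implies long-run decline under these rates.

0.729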